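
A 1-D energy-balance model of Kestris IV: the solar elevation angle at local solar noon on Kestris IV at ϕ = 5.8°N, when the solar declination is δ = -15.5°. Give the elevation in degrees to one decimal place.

At local noon the hour angle is zero, so the zenith angle equals |ϕ − δ| = |+5.8° − (-15.500°)| = 21.300°.
Elevation = 90° − 21.300° = 68.7°.

68.7°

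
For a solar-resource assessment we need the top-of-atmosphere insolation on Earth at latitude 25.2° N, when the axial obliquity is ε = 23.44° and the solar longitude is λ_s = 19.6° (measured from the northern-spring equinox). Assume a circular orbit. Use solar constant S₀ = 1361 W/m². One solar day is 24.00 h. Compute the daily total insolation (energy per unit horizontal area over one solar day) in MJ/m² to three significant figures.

37.0 MJ/m²

Solar declination: sin δ = sin ε · sin λ_s = sin 23.44° × sin 19.6° = 0.13344, so δ = +7.668°.
cos H₀ = −tan(+25.2°) tan(+7.668°) = -0.0634, H₀ = 1.6342 rad.
Bracket: H₀ sin φ sin δ + cos φ cos δ sin H₀ = 1.6342×0.42578×0.13344 + 0.90483×0.99106×0.99799 = 0.092849 + 0.894938 = 0.987787.
Q̄ = (S₀/π) × [bracket] = (1361/π) × 0.987787 = 427.93 W/m².
Daily total = Q̄ × 24.00 h × 3600 s/h = 427.93 × 24.00 × 3600 / 10⁶ = 36.97 MJ/m².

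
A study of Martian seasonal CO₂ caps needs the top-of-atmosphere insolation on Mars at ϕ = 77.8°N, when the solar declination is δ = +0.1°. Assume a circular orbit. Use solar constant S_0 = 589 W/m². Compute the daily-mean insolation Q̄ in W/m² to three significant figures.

cos h₀ = −tan(+77.8°) tan(+0.100°) = -0.0081, h₀ = 1.5789 rad.
Bracket: h₀ sin ϕ sin δ + cos ϕ cos δ sin h₀ = 1.5789×0.97742×0.00175 + 0.21132×1.00000×0.99997 = 0.002701 + 0.211314 = 0.214015.
Q̄ = (S_0/π) × [bracket] = (589/π) × 0.214015 = 40.12 W/m².

Q̄ ≈ 40.1 W/m²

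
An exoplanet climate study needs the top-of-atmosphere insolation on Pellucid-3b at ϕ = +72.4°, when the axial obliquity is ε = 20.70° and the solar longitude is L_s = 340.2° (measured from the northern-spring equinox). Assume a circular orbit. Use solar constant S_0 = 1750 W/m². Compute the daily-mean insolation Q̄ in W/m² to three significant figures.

Q̄ ≈ 79.6 W/m²

Solar declination: sin δ = sin ε · sin L_s = sin 20.70° × sin 340.2° = -0.11974, so δ = -6.877°.
cos h₀ = −tan(+72.4°) tan(-6.877°) = 0.3802, h₀ = 1.1808 rad.
Bracket: h₀ sin ϕ sin δ + cos ϕ cos δ sin h₀ = 1.1808×0.95319×-0.11974 + 0.30237×0.99281×0.92491 = -0.134771 + 0.277654 = 0.142883.
Q̄ = (S_0/π) × [bracket] = (1750/π) × 0.142883 = 79.59 W/m².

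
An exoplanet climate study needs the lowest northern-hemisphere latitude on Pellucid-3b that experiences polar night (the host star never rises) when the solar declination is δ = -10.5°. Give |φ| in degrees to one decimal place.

|φ| = 79.5°

Polar night requires cos H₀ = −tan φ tan δ ≥ 1, i.e. tan φ tan δ ≤ −1.
The boundary is |tan φ| · |tan δ| = 1, so |φ| = 90° − |δ| = 90° − 10.5° = 79.5° in the northern hemisphere.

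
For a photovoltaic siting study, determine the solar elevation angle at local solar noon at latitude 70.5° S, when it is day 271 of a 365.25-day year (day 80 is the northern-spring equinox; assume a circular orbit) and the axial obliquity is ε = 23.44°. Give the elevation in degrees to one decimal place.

22.8°

Solar longitude: λ_s = 360° × (271 − 80)/365.25 = 188.255°.
sin δ = sin 23.44° × sin 188.255° = -0.05711, so δ = -3.274°.
At local noon the hour angle is zero, so the zenith angle equals |φ − δ| = |-70.5° − (-3.274°)| = 67.226°.
Elevation = 90° − 67.226° = 22.8°.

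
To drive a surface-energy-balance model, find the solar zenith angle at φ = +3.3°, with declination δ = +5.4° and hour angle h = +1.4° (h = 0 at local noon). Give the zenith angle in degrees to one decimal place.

cos θ_z = sin φ sin δ + cos φ cos δ cos h = 0.005417 + 0.993614 = 0.999031.
θ_z = arccos(0.999031) = 2.5°.

θ_z = 2.5°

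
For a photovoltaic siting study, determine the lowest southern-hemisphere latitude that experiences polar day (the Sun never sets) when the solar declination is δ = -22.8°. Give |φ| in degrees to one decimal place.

Polar day requires cos H₀ = −tan φ tan δ ≤ −1, i.e. tan φ tan δ ≥ 1.
The boundary is |tan φ| · |tan δ| = 1, so |φ| = 90° − |δ| = 90° − 22.8° = 67.2° in the southern hemisphere.

|φ| = 67.2°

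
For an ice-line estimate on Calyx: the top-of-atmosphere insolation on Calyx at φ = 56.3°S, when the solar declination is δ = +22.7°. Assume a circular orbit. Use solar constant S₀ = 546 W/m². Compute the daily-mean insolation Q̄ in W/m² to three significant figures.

cos H₀ = −tan(-56.3°) tan(+22.700°) = 0.6272, H₀ = 0.8928 rad.
Bracket: H₀ sin φ sin δ + cos φ cos δ sin H₀ = 0.8928×-0.83195×0.38591 + 0.55484×0.92254×0.77884 = -0.286640 + 0.398659 = 0.112019.
Q̄ = (S₀/π) × [bracket] = (546/π) × 0.112019 = 19.47 W/m².

Q̄ ≈ 19.5 W/m²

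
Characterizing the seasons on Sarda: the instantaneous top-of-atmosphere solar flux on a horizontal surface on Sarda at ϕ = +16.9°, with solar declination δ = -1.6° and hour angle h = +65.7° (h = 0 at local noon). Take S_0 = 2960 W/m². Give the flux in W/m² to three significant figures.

1.14e+03 W/m²

cos θ_z = sin ϕ sin δ + cos ϕ cos δ cos h = -0.008117 + 0.393589 = 0.385472.
Flux = S_0 · cos θ_z = 2960 × 0.385472 = 1141 W/m².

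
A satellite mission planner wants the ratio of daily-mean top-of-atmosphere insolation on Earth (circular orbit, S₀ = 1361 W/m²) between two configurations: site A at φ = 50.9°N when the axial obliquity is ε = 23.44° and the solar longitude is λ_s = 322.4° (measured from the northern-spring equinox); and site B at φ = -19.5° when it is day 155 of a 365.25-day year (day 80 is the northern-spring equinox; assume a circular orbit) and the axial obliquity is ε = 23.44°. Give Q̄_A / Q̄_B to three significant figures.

— Configuration A (φ=+50.9°):
Solar declination: sin δ = sin ε · sin λ_s = sin 23.44° × sin 322.4° = -0.24271, so δ = -14.046°.
cos H₀ = −tan(+50.9°) tan(-14.046°) = 0.3079, H₀ = 1.2579 rad.
Bracket: H₀ sin φ sin δ + cos φ cos δ sin H₀ = 1.2579×0.77605×-0.24271 + 0.63068×0.97010×0.95143 = -0.236932 + 0.582106 = 0.345174.
Q̄ = (S₀/π) × [bracket] = (1361/π) × 0.345174 = 149.54 W/m².
— Configuration B (φ=-19.5°):
Solar longitude: λ_s = 360° × (155 − 80)/365.25 = 73.922°.
sin δ = sin 23.44° × sin 73.922° = 0.38223, so δ = +22.472°.
cos H₀ = −tan(-19.5°) tan(+22.472°) = 0.1465, H₀ = 1.4238 rad.
Bracket: H₀ sin φ sin δ + cos φ cos δ sin H₀ = 1.4238×-0.33381×0.38223 + 0.94264×0.92407×0.98921 = -0.181666 + 0.861667 = 0.680001.
Q̄ = (S₀/π) × [bracket] = (1361/π) × 0.680001 = 294.59 W/m².
Ratio Q̄_A / Q̄_B = 149.54 / 294.59 = 0.5076.

Q̄_A / Q̄_B ≈ 0.508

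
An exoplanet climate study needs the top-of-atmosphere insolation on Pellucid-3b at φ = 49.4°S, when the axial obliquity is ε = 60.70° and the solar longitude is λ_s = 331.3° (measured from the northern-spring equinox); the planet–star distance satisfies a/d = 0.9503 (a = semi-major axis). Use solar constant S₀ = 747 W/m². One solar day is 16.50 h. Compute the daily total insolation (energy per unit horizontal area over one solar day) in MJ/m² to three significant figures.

15.0 MJ/m²

Solar declination: sin δ = sin ε · sin λ_s = sin 60.70° × sin 331.3° = -0.41879, so δ = -24.758°.
cos H₀ = −tan(-49.4°) tan(-24.758°) = -0.5381, H₀ = 2.1389 rad.
Bracket: H₀ sin φ sin δ + cos φ cos δ sin H₀ = 2.1389×-0.75927×-0.41879 + 0.65077×0.90808×0.84290 = 0.680116 + 0.498113 = 1.178229.
Inverse-square distance factor (a/d)² = 0.9503² = 0.903070.
Q̄ = (S₀/π) × 0.903070 × [bracket] = (747/π) × 0.903070 × 1.178229 = 253.00 W/m².
Daily total = Q̄ × 16.50 h × 3600 s/h = 253.00 × 16.50 × 3600 / 10⁶ = 15.03 MJ/m².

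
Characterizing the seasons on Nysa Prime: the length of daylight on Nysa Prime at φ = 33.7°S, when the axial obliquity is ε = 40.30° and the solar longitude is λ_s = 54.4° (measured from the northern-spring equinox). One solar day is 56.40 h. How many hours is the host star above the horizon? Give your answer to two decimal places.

Solar declination: sin δ = sin ε · sin λ_s = sin 40.30° × sin 54.4° = 0.52591, so δ = +31.729°.
cos H₀ = −tan φ · tan δ = −tan(-33.7°) × tan(+31.729°) = 0.4124, so H₀ = 1.1457 rad = 65.65°.
Daylight = 2H₀/(2π) × 56.40 h = (1.1457/π) × 56.40 = 20.57 h.

20.57 h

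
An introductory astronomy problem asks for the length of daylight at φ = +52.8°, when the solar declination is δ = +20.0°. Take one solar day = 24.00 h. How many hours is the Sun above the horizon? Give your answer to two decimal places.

15.82 h

cos H₀ = −tan φ · tan δ = −tan(+52.8°) × tan(+20.000°) = -0.4795, so H₀ = 2.0709 rad = 118.65°.
Daylight = 2H₀/(2π) × 24.00 h = (2.0709/π) × 24.00 = 15.82 h.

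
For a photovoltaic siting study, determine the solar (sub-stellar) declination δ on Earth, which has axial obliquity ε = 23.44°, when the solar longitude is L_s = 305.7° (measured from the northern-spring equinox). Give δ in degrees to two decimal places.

δ = -18.85°

sin δ = sin ε · sin L_s = sin 23.44° × sin 305.7° = -0.323037.
δ = arcsin(-0.323037) = -18.85°.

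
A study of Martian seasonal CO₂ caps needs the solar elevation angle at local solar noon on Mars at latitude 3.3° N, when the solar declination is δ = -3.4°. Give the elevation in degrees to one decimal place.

At local noon the hour angle is zero, so the zenith angle equals |φ − δ| = |+3.3° − (-3.400°)| = 6.700°.
Elevation = 90° − 6.700° = 83.3°.

83.3°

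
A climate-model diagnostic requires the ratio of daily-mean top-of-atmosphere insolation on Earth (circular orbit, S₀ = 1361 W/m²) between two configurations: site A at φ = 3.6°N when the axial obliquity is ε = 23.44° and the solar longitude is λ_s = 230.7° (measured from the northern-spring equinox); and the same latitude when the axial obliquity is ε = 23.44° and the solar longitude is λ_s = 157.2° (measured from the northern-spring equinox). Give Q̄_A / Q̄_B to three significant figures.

Q̄_A / Q̄_B ≈ 0.918

— Configuration A (φ=+3.6°):
Solar declination: sin δ = sin ε · sin λ_s = sin 23.44° × sin 230.7° = -0.30782, so δ = -17.928°.
cos H₀ = −tan(+3.6°) tan(-17.928°) = 0.0204, H₀ = 1.5504 rad.
Bracket: H₀ sin φ sin δ + cos φ cos δ sin H₀ = 1.5504×0.06279×-0.30782 + 0.99803×0.95144×0.99979 = -0.029966 + 0.949366 = 0.919400.
Q̄ = (S₀/π) × [bracket] = (1361/π) × 0.919400 = 398.30 W/m².
— Configuration B (φ=+3.6°):
Solar declination: sin δ = sin ε · sin λ_s = sin 23.44° × sin 157.2° = 0.15415, so δ = +8.867°.
cos H₀ = −tan(+3.6°) tan(+8.867°) = -0.0098, H₀ = 1.5806 rad.
Bracket: H₀ sin φ sin δ + cos φ cos δ sin H₀ = 1.5806×0.06279×0.15415 + 0.99803×0.98805×0.99995 = 0.015299 + 0.986054 = 1.001353.
Q̄ = (S₀/π) × [bracket] = (1361/π) × 1.001353 = 433.81 W/m².
Ratio Q̄_A / Q̄_B = 398.30 / 433.81 = 0.9181.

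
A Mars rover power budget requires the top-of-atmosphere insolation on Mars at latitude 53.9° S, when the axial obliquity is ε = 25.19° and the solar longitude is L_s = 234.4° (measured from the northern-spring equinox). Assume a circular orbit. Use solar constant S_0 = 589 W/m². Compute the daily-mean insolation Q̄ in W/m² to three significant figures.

Solar declination: sin δ = sin ε · sin L_s = sin 25.19° × sin 234.4° = -0.34607, so δ = -20.247°.
cos h₀ = −tan(-53.9°) tan(-20.247°) = -0.5058, h₀ = 2.1012 rad.
Bracket: h₀ sin ϕ sin δ + cos ϕ cos δ sin h₀ = 2.1012×-0.80799×-0.34607 + 0.58920×0.93821×0.86263 = 0.587540 + 0.476856 = 1.064396.
Q̄ = (S_0/π) × [bracket] = (589/π) × 1.064396 = 199.6 W/m².

Q̄ ≈ 200 W/m²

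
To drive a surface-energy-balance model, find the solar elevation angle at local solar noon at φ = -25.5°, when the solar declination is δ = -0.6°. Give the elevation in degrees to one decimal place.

At local noon the hour angle is zero, so the zenith angle equals |φ − δ| = |-25.5° − (-0.600°)| = 24.900°.
Elevation = 90° − 24.900° = 65.1°.

65.1°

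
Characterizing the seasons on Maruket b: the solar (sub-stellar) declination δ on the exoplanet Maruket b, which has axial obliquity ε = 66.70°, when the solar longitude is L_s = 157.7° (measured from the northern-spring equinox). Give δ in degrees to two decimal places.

sin δ = sin ε · sin L_s = sin 66.70° × sin 157.7° = 0.348510.
δ = arcsin(0.348510) = +20.40°.

δ = +20.40°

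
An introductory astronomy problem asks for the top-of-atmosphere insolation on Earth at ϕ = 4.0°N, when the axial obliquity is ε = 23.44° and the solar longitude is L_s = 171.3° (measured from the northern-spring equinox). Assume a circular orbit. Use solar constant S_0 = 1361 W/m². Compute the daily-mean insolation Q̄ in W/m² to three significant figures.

Q̄ ≈ 434 W/m²

Solar declination: sin δ = sin ε · sin L_s = sin 23.44° × sin 171.3° = 0.06017, so δ = +3.450°.
cos h₀ = −tan(+4.0°) tan(+3.450°) = -0.0042, h₀ = 1.5750 rad.
Bracket: h₀ sin ϕ sin δ + cos ϕ cos δ sin h₀ = 1.5750×0.06976×0.06017 + 0.99756×0.99819×0.99999 = 0.006611 + 0.995744 = 1.002355.
Q̄ = (S_0/π) × [bracket] = (1361/π) × 1.002355 = 434.2 W/m².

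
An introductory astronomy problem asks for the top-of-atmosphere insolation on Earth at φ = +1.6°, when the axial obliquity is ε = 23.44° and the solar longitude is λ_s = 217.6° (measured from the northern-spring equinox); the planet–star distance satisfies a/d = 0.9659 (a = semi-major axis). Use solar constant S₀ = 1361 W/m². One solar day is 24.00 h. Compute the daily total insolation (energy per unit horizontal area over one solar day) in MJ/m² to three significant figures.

Solar declination: sin δ = sin ε · sin λ_s = sin 23.44° × sin 217.6° = -0.24271, so δ = -14.046°.
cos H₀ = −tan(+1.6°) tan(-14.046°) = 0.0070, H₀ = 1.5638 rad.
Bracket: H₀ sin φ sin δ + cos φ cos δ sin H₀ = 1.5638×0.02792×-0.24271 + 0.99961×0.97010×0.99998 = -0.010597 + 0.969702 = 0.959105.
Inverse-square distance factor (a/d)² = 0.9659² = 0.932963.
Q̄ = (S₀/π) × 0.932963 × [bracket] = (1361/π) × 0.932963 × 0.959105 = 387.65 W/m².
Daily total = Q̄ × 24.00 h × 3600 s/h = 387.65 × 24.00 × 3600 / 10⁶ = 33.49 MJ/m².

33.5 MJ/m²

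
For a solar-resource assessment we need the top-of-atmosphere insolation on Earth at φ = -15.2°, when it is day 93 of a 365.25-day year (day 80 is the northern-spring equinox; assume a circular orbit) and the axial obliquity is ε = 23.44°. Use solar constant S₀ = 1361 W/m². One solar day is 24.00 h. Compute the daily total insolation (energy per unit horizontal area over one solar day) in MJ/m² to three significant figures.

34.6 MJ/m²

Solar longitude: λ_s = 360° × (93 − 80)/365.25 = 12.813°.
sin δ = sin 23.44° × sin 12.813° = 0.08822, so δ = +5.061°.
cos H₀ = −tan(-15.2°) tan(+5.061°) = 0.0241, H₀ = 1.5467 rad.
Bracket: H₀ sin φ sin δ + cos φ cos δ sin H₀ = 1.5467×-0.26219×0.08822 + 0.96502×0.99610×0.99971 = -0.035776 + 0.960978 = 0.925202.
Q̄ = (S₀/π) × [bracket] = (1361/π) × 0.925202 = 400.82 W/m².
Daily total = Q̄ × 24.00 h × 3600 s/h = 400.82 × 24.00 × 3600 / 10⁶ = 34.63 MJ/m².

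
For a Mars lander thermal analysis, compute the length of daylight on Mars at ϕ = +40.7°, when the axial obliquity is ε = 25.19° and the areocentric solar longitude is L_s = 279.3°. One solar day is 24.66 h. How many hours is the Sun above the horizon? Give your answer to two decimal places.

9.12 h

sin δ = sin 25.19° × sin 279.3° = -0.42003, so δ = -24.836°.
cos h₀ = −tan ϕ · tan δ = −tan(+40.7°) × tan(-24.836°) = 0.3981, so h₀ = 1.1614 rad = 66.54°.
Daylight = 2h₀/(2π) × 24.66 h = (1.1614/π) × 24.66 = 9.12 h.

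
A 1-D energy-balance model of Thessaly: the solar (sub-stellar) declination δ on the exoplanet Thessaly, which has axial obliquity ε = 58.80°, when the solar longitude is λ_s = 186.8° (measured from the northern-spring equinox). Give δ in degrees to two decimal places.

sin δ = sin ε · sin λ_s = sin 58.80° × sin 186.8° = -0.101279.
δ = arcsin(-0.101279) = -5.81°.

δ = -5.81°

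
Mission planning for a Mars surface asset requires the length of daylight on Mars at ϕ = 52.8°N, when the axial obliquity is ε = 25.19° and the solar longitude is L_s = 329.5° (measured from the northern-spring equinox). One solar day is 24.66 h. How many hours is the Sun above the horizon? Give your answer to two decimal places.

10.01 h

Solar declination: sin δ = sin ε · sin L_s = sin 25.19° × sin 329.5° = -0.21602, so δ = -12.475°.
cos h₀ = −tan ϕ · tan δ = −tan(+52.8°) × tan(-12.475°) = 0.2915, so h₀ = 1.2750 rad = 73.05°.
Daylight = 2h₀/(2π) × 24.66 h = (1.2750/π) × 24.66 = 10.01 h.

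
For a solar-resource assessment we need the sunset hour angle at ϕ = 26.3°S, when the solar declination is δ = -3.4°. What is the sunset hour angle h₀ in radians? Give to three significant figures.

cos h₀ = −tan ϕ · tan δ = −tan(-26.3°) × tan(-3.400°) = -0.0294, so h₀ = 1.6002 rad = 91.68°.

h₀ = 1.60 rad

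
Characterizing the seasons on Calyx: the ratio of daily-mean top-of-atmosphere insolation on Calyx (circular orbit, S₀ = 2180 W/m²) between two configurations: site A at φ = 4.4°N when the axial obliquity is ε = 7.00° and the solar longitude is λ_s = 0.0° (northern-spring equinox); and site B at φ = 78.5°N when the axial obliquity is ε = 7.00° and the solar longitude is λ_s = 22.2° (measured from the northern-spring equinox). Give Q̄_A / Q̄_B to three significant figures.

Q̄_A / Q̄_B ≈ 3.62

— Configuration A (φ=+4.4°):
Solar declination: sin δ = sin ε · sin λ_s = sin 7.00° × sin 0.0° = 0.00000, so δ = +0.000°.
cos H₀ = −tan(+4.4°) tan(+0.000°) = -0.0000, H₀ = 1.5708 rad.
Bracket: H₀ sin φ sin δ + cos φ cos δ sin H₀ = 1.5708×0.07672×0.00000 + 0.99705×1.00000×1.00000 = 0.000000 + 0.997050 = 0.997050.
Q̄ = (S₀/π) × [bracket] = (2180/π) × 0.997050 = 691.87 W/m².
— Configuration B (φ=+78.5°):
Solar declination: sin δ = sin ε · sin λ_s = sin 7.00° × sin 22.2° = 0.04605, so δ = +2.639°.
cos H₀ = −tan(+78.5°) tan(+2.639°) = -0.2266, H₀ = 1.7994 rad.
Bracket: H₀ sin φ sin δ + cos φ cos δ sin H₀ = 1.7994×0.97992×0.04605 + 0.19937×0.99894×0.97399 = 0.081198 + 0.193979 = 0.275177.
Q̄ = (S₀/π) × [bracket] = (2180/π) × 0.275177 = 190.95 W/m².
Ratio Q̄_A / Q̄_B = 691.87 / 190.95 = 3.623.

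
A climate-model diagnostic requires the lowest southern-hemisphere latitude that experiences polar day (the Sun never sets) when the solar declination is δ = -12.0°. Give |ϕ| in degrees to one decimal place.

Polar day requires cos h₀ = −tan ϕ tan δ ≤ −1, i.e. tan ϕ tan δ ≥ 1.
The boundary is |tan ϕ| · |tan δ| = 1, so |ϕ| = 90° − |δ| = 90° − 12.0° = 78.0° in the southern hemisphere.

|ϕ| = 78.0°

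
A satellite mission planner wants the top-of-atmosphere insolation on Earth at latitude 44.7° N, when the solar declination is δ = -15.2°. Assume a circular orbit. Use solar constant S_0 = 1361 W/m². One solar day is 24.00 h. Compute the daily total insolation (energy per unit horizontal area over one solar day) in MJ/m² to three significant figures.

15.8 MJ/m²

cos h₀ = −tan(+44.7°) tan(-15.200°) = 0.2689, h₀ = 1.2986 rad.
Bracket: h₀ sin ϕ sin δ + cos ϕ cos δ sin h₀ = 1.2986×0.70339×-0.26219 + 0.71080×0.96502×0.96318 = -0.239490 + 0.660680 = 0.421190.
Q̄ = (S_0/π) × [bracket] = (1361/π) × 0.421190 = 182.47 W/m².
Daily total = Q̄ × 24.00 h × 3600 s/h = 182.47 × 24.00 × 3600 / 10⁶ = 15.77 MJ/m².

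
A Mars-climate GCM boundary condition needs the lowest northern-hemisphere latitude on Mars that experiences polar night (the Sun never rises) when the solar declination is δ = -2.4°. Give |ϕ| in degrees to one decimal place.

|ϕ| = 87.6°

Polar night requires cos h₀ = −tan ϕ tan δ ≥ 1, i.e. tan ϕ tan δ ≤ −1.
The boundary is |tan ϕ| · |tan δ| = 1, so |ϕ| = 90° − |δ| = 90° − 2.4° = 87.6° in the northern hemisphere.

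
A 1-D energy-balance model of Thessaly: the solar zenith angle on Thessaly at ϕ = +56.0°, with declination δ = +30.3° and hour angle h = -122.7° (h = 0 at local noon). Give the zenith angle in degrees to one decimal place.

θ_z = 80.9°

cos θ_z = sin ϕ sin δ + cos ϕ cos δ cos h = 0.418272 + -0.260831 = 0.157441.
θ_z = arccos(0.157441) = 80.9°.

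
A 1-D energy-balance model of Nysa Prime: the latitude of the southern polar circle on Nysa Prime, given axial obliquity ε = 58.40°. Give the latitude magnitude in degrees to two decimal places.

The polar circle is the lowest latitude that experiences at least one full rotation of continuous darkness at the northern-summer solstice; it lies at |ϕ| = 90° − ε = 90° − 58.40° = 31.60°.

31.60°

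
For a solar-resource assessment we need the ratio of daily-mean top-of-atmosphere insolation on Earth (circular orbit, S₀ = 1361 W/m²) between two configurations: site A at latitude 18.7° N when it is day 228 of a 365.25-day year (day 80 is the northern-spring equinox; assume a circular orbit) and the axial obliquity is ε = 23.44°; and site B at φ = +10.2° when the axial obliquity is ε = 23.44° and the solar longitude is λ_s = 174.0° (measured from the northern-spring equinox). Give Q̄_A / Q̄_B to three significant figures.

— Configuration A (φ=+18.7°):
Solar longitude: λ_s = 360° × (228 − 80)/365.25 = 145.873°.
sin δ = sin 23.44° × sin 145.873° = 0.22317, so δ = +12.895°.
cos H₀ = −tan(+18.7°) tan(+12.895°) = -0.0775, H₀ = 1.6484 rad.
Bracket: H₀ sin φ sin δ + cos φ cos δ sin H₀ = 1.6484×0.32061×0.22317 + 0.94721×0.97478×0.99699 = 0.117944 + 0.920542 = 1.038486.
Q̄ = (S₀/π) × [bracket] = (1361/π) × 1.038486 = 449.89 W/m².
— Configuration B (φ=+10.2°):
Solar declination: sin δ = sin ε · sin λ_s = sin 23.44° × sin 174.0° = 0.04158, so δ = +2.383°.
cos H₀ = −tan(+10.2°) tan(+2.383°) = -0.0075, H₀ = 1.5783 rad.
Bracket: H₀ sin φ sin δ + cos φ cos δ sin H₀ = 1.5783×0.17708×0.04158 + 0.98420×0.99914×0.99997 = 0.011621 + 0.983324 = 0.994945.
Q̄ = (S₀/π) × [bracket] = (1361/π) × 0.994945 = 431.03 W/m².
Ratio Q̄_A / Q̄_B = 449.89 / 431.03 = 1.044.

Q̄_A / Q̄_B ≈ 1.04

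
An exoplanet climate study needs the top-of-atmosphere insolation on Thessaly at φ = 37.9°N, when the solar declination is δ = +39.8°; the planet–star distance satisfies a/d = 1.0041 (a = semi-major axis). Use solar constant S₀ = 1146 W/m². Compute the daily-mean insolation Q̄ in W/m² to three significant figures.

Q̄ ≈ 499 W/m²

cos H₀ = −tan(+37.9°) tan(+39.800°) = -0.6486, H₀ = 2.2765 rad.
Bracket: H₀ sin φ sin δ + cos φ cos δ sin H₀ = 2.2765×0.61429×0.64011 + 0.78908×0.76828×0.76113 = 0.895150 + 0.461423 = 1.356573.
Inverse-square distance factor (a/d)² = 1.0041² = 1.008217.
Q̄ = (S₀/π) × 1.008217 × [bracket] = (1146/π) × 1.008217 × 1.356573 = 498.9 W/m².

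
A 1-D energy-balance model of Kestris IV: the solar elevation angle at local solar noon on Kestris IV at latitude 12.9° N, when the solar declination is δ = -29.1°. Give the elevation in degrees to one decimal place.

48.0°

At local noon the hour angle is zero, so the zenith angle equals |ϕ − δ| = |+12.9° − (-29.100°)| = 42.000°.
Elevation = 90° − 42.000° = 48.0°.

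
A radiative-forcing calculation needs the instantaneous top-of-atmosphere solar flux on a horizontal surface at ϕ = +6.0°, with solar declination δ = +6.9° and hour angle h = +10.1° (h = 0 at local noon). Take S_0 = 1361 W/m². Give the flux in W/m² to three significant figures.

cos θ_z = sin ϕ sin δ + cos ϕ cos δ cos h = 0.012558 + 0.972019 = 0.984577.
Flux = S_0 · cos θ_z = 1361 × 0.984577 = 1340 W/m².

1.34e+03 W/m²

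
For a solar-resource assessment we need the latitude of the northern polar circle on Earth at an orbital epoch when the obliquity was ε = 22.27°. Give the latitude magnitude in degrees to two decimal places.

The polar circle is the lowest latitude that experiences at least one full rotation of continuous daylight at the northern-summer solstice; it lies at |ϕ| = 90° − ε = 90° − 22.27° = 67.73°.

67.73°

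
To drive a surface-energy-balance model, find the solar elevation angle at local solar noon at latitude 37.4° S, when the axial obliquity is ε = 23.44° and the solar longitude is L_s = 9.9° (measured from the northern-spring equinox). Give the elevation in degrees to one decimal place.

Solar declination: sin δ = sin ε · sin L_s = sin 23.44° × sin 9.9° = 0.06839, so δ = +3.922°.
At local noon the hour angle is zero, so the zenith angle equals |ϕ − δ| = |-37.4° − (+3.922°)| = 41.322°.
Elevation = 90° − 41.322° = 48.7°.

48.7°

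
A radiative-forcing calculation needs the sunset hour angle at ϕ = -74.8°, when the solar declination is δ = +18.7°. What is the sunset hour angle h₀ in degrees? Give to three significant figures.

cos h₀ = −tan ϕ · tan δ = 1.2458 ≥ 1, so the Sun never rises (polar night) and h₀ = 0.

h₀ = 0.00°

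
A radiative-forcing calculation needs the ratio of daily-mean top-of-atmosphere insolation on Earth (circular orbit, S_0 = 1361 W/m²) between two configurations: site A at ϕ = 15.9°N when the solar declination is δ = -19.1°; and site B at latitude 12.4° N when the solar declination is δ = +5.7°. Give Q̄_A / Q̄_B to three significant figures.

Q̄_A / Q̄_B ≈ 0.768

— Configuration A (ϕ=+15.9°):
cos h₀ = −tan(+15.9°) tan(-19.100°) = 0.0986, h₀ = 1.4720 rad.
Bracket: h₀ sin ϕ sin δ + cos ϕ cos δ sin h₀ = 1.4720×0.27396×-0.32722 + 0.96174×0.94495×0.99512 = -0.131958 + 0.904361 = 0.772403.
Q̄ = (S_0/π) × [bracket] = (1361/π) × 0.772403 = 334.62 W/m².
— Configuration B (ϕ=+12.4°):
cos h₀ = −tan(+12.4°) tan(+5.700°) = -0.0219, h₀ = 1.5927 rad.
Bracket: h₀ sin ϕ sin δ + cos ϕ cos δ sin h₀ = 1.5927×0.21474×0.09932 + 0.97667×0.99506×0.99976 = 0.033969 + 0.971612 = 1.005581.
Q̄ = (S_0/π) × [bracket] = (1361/π) × 1.005581 = 435.64 W/m².
Ratio Q̄_A / Q̄_B = 334.62 / 435.64 = 0.7681.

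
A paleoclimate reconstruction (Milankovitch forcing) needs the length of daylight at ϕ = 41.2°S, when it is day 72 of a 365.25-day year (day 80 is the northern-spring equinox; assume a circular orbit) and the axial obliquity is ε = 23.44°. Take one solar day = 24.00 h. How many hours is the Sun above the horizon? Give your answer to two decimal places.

Solar longitude: L_s = 360° × (72 − 80)/365.25 = -7.885°, i.e. -7.885° + 360° = 352.115°.
sin δ = sin 23.44° × sin 352.115° = -0.05457, so δ = -3.128°.
cos h₀ = −tan ϕ · tan δ = −tan(-41.2°) × tan(-3.128°) = -0.0478, so h₀ = 1.6187 rad = 92.74°.
Daylight = 2h₀/(2π) × 24.00 h = (1.6187/π) × 24.00 = 12.37 h.

12.37 h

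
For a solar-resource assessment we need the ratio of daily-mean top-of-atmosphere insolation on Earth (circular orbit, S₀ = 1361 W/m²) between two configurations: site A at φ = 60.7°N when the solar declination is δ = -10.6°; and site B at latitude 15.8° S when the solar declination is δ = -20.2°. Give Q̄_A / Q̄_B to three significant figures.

— Configuration A (φ=+60.7°):
cos H₀ = −tan(+60.7°) tan(-10.600°) = 0.3335, H₀ = 1.2308 rad.
Bracket: H₀ sin φ sin δ + cos φ cos δ sin H₀ = 1.2308×0.87207×-0.18395 + 0.48938×0.98294×0.94275 = -0.197442 + 0.453492 = 0.256050.
Q̄ = (S₀/π) × [bracket] = (1361/π) × 0.256050 = 110.93 W/m².
— Configuration B (φ=-15.8°):
cos H₀ = −tan(-15.8°) tan(-20.200°) = -0.1041, H₀ = 1.6751 rad.
Bracket: H₀ sin φ sin δ + cos φ cos δ sin H₀ = 1.6751×-0.27228×-0.34530 + 0.96222×0.93849×0.99457 = 0.157490 + 0.898130 = 1.055620.
Q̄ = (S₀/π) × [bracket] = (1361/π) × 1.055620 = 457.32 W/m².
Ratio Q̄_A / Q̄_B = 110.93 / 457.32 = 0.2426.

Q̄_A / Q̄_B ≈ 0.243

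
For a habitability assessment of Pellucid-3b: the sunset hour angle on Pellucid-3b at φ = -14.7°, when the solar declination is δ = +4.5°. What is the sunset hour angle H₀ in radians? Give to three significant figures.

H₀ = 1.55 rad

cos H₀ = −tan φ · tan δ = −tan(-14.7°) × tan(+4.500°) = 0.0206, so H₀ = 1.5501 rad = 88.82°.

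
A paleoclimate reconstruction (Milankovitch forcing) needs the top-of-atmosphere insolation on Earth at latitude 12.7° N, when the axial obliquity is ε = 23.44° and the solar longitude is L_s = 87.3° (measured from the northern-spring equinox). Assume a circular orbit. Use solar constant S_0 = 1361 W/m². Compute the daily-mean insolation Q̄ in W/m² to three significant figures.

Q̄ ≈ 449 W/m²

Solar declination: sin δ = sin ε · sin L_s = sin 23.44° × sin 87.3° = 0.39735, so δ = +23.412°.
cos h₀ = −tan(+12.7°) tan(+23.412°) = -0.0976, h₀ = 1.6685 rad.
Bracket: h₀ sin ϕ sin δ + cos ϕ cos δ sin h₀ = 1.6685×0.21985×0.39735 + 0.97553×0.91767×0.99523 = 0.145756 + 0.890944 = 1.036700.
Q̄ = (S_0/π) × [bracket] = (1361/π) × 1.036700 = 449.1 W/m².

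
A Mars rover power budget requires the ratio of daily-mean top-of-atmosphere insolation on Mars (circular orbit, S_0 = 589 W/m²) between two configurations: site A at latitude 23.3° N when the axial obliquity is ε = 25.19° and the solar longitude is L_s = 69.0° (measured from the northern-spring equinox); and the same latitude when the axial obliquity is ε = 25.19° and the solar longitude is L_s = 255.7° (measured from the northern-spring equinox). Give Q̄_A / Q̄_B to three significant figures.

Q̄_A / Q̄_B ≈ 1.85

— Configuration A (ϕ=+23.3°):
Solar declination: sin δ = sin ε · sin L_s = sin 25.19° × sin 69.0° = 0.39735, so δ = +23.413°.
cos h₀ = −tan(+23.3°) tan(+23.413°) = -0.1865, h₀ = 1.7584 rad.
Bracket: h₀ sin ϕ sin δ + cos ϕ cos δ sin h₀ = 1.7584×0.39555×0.39735 + 0.91845×0.91767×0.98246 = 0.276371 + 0.828051 = 1.104422.
Q̄ = (S_0/π) × [bracket] = (589/π) × 1.104422 = 207.06 W/m².
— Configuration B (ϕ=+23.3°):
Solar declination: sin δ = sin ε · sin L_s = sin 25.19° × sin 255.7° = -0.41243, so δ = -24.358°.
cos h₀ = −tan(+23.3°) tan(-24.358°) = 0.1950, h₀ = 1.3746 rad.
Bracket: h₀ sin ϕ sin δ + cos ϕ cos δ sin h₀ = 1.3746×0.39555×-0.41243 + 0.91845×0.91099×0.98081 = -0.224248 + 0.820643 = 0.596395.
Q̄ = (S_0/π) × [bracket] = (589/π) × 0.596395 = 111.81 W/m².
Ratio Q̄_A / Q̄_B = 207.06 / 111.81 = 1.852.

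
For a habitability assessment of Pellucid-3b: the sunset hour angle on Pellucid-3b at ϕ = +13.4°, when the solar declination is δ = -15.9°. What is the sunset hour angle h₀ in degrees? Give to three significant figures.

cos h₀ = −tan ϕ · tan δ = −tan(+13.4°) × tan(-15.900°) = 0.0679, so h₀ = 1.5029 rad = 86.11°.

h₀ = 86.1°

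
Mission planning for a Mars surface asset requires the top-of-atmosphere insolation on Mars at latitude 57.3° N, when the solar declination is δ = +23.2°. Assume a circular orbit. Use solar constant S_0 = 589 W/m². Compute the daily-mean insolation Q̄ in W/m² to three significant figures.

cos h₀ = −tan(+57.3°) tan(+23.200°) = -0.6676, h₀ = 2.3018 rad.
Bracket: h₀ sin ϕ sin δ + cos ϕ cos δ sin h₀ = 2.3018×0.84151×0.39394 + 0.54024×0.91914×0.74451 = 0.763057 + 0.369691 = 1.132748.
Q̄ = (S_0/π) × [bracket] = (589/π) × 1.132748 = 212.4 W/m².

Q̄ ≈ 212 W/m²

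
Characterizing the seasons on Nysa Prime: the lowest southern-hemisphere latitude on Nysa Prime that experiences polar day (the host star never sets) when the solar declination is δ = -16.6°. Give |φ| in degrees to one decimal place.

Polar day requires cos H₀ = −tan φ tan δ ≤ −1, i.e. tan φ tan δ ≥ 1.
The boundary is |tan φ| · |tan δ| = 1, so |φ| = 90° − |δ| = 90° − 16.6° = 73.4° in the southern hemisphere.

|φ| = 73.4°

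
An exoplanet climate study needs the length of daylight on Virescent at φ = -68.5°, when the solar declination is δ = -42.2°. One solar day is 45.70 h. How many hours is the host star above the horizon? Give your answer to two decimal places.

Sunrise equation: cos H₀ = −tan φ · tan δ = -2.3019 ≤ −1, so the host star never sets (polar day) and H₀ = π.
Daylight = 2H₀/(2π) × 45.70 h = (3.1416/π) × 45.70 = 45.70 h.

45.70 h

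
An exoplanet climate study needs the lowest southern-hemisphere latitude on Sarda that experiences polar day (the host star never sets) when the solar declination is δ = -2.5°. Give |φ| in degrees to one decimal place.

Polar day requires cos H₀ = −tan φ tan δ ≤ −1, i.e. tan φ tan δ ≥ 1.
The boundary is |tan φ| · |tan δ| = 1, so |φ| = 90° − |δ| = 90° − 2.5° = 87.5° in the southern hemisphere.

|φ| = 87.5°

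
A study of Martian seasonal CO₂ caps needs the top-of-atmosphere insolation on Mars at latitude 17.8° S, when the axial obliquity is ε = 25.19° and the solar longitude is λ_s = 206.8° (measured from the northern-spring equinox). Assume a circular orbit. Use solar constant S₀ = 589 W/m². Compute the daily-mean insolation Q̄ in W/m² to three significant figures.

Q̄ ≈ 193 W/m²

Solar declination: sin δ = sin ε · sin λ_s = sin 25.19° × sin 206.8° = -0.19190, so δ = -11.064°.
cos H₀ = −tan(-17.8°) tan(-11.064°) = -0.0628, H₀ = 1.6336 rad.
Bracket: H₀ sin φ sin δ + cos φ cos δ sin H₀ = 1.6336×-0.30570×-0.19190 + 0.95213×0.98141×0.99803 = 0.095833 + 0.932589 = 1.028422.
Q̄ = (S₀/π) × [bracket] = (589/π) × 1.028422 = 192.8 W/m².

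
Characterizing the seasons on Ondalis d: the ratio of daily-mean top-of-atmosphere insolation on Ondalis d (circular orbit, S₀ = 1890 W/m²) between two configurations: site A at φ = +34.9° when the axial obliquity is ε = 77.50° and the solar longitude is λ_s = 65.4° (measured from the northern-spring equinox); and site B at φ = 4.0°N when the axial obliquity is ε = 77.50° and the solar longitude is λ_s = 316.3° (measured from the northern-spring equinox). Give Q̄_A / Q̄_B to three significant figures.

— Configuration A (φ=+34.9°):
Solar declination: sin δ = sin ε · sin λ_s = sin 77.50° × sin 65.4° = 0.88768, so δ = +62.584°.
cos H₀ = −tan(+34.9°) tan(+62.584°) = -1.3449 ≤ −1 ⇒ polar day, H₀ = π.
Bracket: H₀ sin φ sin δ + cos φ cos δ sin H₀ = 3.1416×0.57215×0.88768 + 0.82015×0.46045×0.00000 = 1.595575 + 0.000000 = 1.595575.
Q̄ = (S₀/π) × [bracket] = (1890/π) × 1.595575 = 959.91 W/m².
— Configuration B (φ=+4.0°):
Solar declination: sin δ = sin ε · sin λ_s = sin 77.50° × sin 316.3° = -0.67451, so δ = -42.416°.
cos H₀ = −tan(+4.0°) tan(-42.416°) = 0.0639, H₀ = 1.5069 rad.
Bracket: H₀ sin φ sin δ + cos φ cos δ sin H₀ = 1.5069×0.06976×-0.67451 + 0.99756×0.73827×0.99796 = -0.070905 + 0.734966 = 0.664061.
Q̄ = (S₀/π) × [bracket] = (1890/π) × 0.664061 = 399.50 W/m².
Ratio Q̄_A / Q̄_B = 959.91 / 399.50 = 2.403.

Q̄_A / Q̄_B ≈ 2.40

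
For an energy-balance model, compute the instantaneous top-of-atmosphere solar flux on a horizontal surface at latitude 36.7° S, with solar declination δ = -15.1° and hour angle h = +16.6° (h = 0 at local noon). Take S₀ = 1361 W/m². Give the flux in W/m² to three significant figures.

cos θ_z = sin φ sin δ + cos φ cos δ cos h = 0.155684 + 0.741830 = 0.897514.
Flux = S₀ · cos θ_z = 1361 × 0.897514 = 1222 W/m².

1.22e+03 W/m²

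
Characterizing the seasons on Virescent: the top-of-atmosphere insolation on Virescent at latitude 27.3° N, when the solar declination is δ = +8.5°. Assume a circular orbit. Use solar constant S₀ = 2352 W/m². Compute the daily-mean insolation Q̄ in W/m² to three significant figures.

Q̄ ≈ 740 W/m²

cos H₀ = −tan(+27.3°) tan(+8.500°) = -0.0771, H₀ = 1.6480 rad.
Bracket: H₀ sin φ sin δ + cos φ cos δ sin H₀ = 1.6480×0.45865×0.14781 + 0.88862×0.98902×0.99702 = 0.111723 + 0.876244 = 0.987967.
Q̄ = (S₀/π) × [bracket] = (2352/π) × 0.987967 = 739.7 W/m².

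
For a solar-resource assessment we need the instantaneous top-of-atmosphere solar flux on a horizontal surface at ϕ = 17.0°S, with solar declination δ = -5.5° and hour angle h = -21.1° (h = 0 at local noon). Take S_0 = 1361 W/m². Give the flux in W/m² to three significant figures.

cos θ_z = sin ϕ sin δ + cos ϕ cos δ cos h = 0.028023 + 0.888080 = 0.916103.
Flux = S_0 · cos θ_z = 1361 × 0.916103 = 1247 W/m².

1.25e+03 W/m²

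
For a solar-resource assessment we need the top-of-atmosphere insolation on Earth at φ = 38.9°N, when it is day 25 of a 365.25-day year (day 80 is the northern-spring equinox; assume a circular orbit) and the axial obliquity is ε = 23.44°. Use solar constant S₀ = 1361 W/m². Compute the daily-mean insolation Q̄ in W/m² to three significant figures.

Solar longitude: λ_s = 360° × (25 − 80)/365.25 = -54.209°, i.e. -54.209° + 360° = 305.791°.
sin δ = sin 23.44° × sin 305.791° = -0.32267, so δ = -18.824°.
cos H₀ = −tan(+38.9°) tan(-18.824°) = 0.2751, H₀ = 1.2921 rad.
Bracket: H₀ sin φ sin δ + cos φ cos δ sin H₀ = 1.2921×0.62796×-0.32267 + 0.77824×0.94651×0.96142 = -0.261810 + 0.708193 = 0.446383.
Q̄ = (S₀/π) × [bracket] = (1361/π) × 0.446383 = 193.4 W/m².

Q̄ ≈ 193 W/m²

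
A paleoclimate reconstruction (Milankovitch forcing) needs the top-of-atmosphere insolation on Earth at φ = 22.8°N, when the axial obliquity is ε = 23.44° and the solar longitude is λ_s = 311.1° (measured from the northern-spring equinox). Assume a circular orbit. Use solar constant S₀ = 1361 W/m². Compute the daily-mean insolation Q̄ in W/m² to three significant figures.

Q̄ ≈ 305 W/m²

Solar declination: sin δ = sin ε · sin λ_s = sin 23.44° × sin 311.1° = -0.29976, so δ = -17.443°.
cos H₀ = −tan(+22.8°) tan(-17.443°) = 0.1321, H₀ = 1.4383 rad.
Bracket: H₀ sin φ sin δ + cos φ cos δ sin H₀ = 1.4383×0.38752×-0.29976 + 0.92186×0.95402×0.99124 = -0.167077 + 0.871769 = 0.704692.
Q̄ = (S₀/π) × [bracket] = (1361/π) × 0.704692 = 305.3 W/m².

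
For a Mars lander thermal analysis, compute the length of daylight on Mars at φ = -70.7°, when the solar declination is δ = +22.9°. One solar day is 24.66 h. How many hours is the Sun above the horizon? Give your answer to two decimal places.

cos H₀ = −tan φ · tan δ = 1.2062 ≥ 1, so the Sun never rises (polar night) and H₀ = 0.
Daylight = 2H₀/(2π) × 24.66 h = (0.0000/π) × 24.66 = 0.00 h.

0.00 h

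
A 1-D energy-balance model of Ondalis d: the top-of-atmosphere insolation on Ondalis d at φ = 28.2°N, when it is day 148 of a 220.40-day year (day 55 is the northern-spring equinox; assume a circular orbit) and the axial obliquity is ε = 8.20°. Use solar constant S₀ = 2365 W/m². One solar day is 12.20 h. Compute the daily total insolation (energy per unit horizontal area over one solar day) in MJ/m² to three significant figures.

Solar longitude: λ_s = 360° × (148 − 55)/220.40 = 151.906°.
sin δ = sin 8.20° × sin 151.906° = 0.06717, so δ = +3.851°.
cos H₀ = −tan(+28.2°) tan(+3.851°) = -0.0361, H₀ = 1.6069 rad.
Bracket: H₀ sin φ sin δ + cos φ cos δ sin H₀ = 1.6069×0.47255×0.06717 + 0.88130×0.99774×0.99935 = 0.051005 + 0.878737 = 0.929742.
Q̄ = (S₀/π) × [bracket] = (2365/π) × 0.929742 = 699.91 W/m².
Daily total = Q̄ × 12.20 h × 3600 s/h = 699.91 × 12.20 × 3600 / 10⁶ = 30.74 MJ/m².

30.7 MJ/m²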